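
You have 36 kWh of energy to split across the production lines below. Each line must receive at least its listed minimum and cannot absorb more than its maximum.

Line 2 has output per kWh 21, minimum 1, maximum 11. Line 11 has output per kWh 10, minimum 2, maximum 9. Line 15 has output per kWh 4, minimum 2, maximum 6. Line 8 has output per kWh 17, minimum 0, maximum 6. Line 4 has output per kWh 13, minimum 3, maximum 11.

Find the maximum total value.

Meeting every minimum uses 1+2+2+0+3 = 8 kWh, leaving 28.
Highest output per kWh first: Line 2 21 > Line 8 17 > Line 4 13 > Line 11 10 > Line 15 4.
Line 2: +10 to 11 (cap) — 18 left.
Line 8 takes 6 more to reach its cap of 6 — 12 left.
Give Line 4 8 more to hit its cap of 11 — 4 left.
Line 11: +4 (room for 7) → 6. Pool exhausted.
Total = 21×11 + 10×6 + 4×2 + 17×6 + 13×11 = 544.

544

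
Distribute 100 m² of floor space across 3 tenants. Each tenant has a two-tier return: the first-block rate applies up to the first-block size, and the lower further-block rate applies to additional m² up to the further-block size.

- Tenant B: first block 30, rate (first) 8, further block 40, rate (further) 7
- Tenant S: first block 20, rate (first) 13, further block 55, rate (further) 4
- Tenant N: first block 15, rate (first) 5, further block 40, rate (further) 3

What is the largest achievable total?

Rank every tier by rate: Tenant S/tier1 13 > Tenant B/tier1 8 > Tenant B/tier2 7 > Tenant N/tier1 5 > Tenant S/tier2 4 > Tenant N/tier2 3.
Tenant S tier1 at 13: fill all 20 — 80 left.
Tenant B tier1 at 8: fill all 30 — 50 left.
Tenant B/tier2 (7): +40 — 10 left.
Tenant N/tier1: +10 of 15 at 5; pool empty.
Total = 13×20 + 8×30 + 7×40 + 5×10 = 830.

830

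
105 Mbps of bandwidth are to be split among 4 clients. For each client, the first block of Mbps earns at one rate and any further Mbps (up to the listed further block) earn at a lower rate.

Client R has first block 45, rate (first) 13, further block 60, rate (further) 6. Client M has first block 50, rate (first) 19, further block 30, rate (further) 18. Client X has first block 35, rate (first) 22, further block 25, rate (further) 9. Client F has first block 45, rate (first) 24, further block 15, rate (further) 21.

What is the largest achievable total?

Order all 8 blocks by rate: Client F/T1 24 > Client X/T1 22 > Client F/T2 21 > Client M/T1 19 > Client M/T2 18 > Client R/T1 13 > Client X/T2 9 > Client R/T2 6.
Client F T1 at 24: fill all 45 — 60 left.
Client X/T1 (22): +35 — 25 left.
Fill Client F T2 block (15 at 21) — 10 left.
Client M/T1: +10 of 50 at 19; pool empty.
Total = 24×45 + 22×35 + 21×15 + 19×10 = 2355.

2355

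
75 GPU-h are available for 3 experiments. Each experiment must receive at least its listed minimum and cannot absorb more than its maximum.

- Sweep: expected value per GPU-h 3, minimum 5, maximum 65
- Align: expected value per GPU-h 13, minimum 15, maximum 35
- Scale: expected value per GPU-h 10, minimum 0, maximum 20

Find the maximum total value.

Meeting every minimum uses 5+15+0 = 20 GPU-h, leaving 55.
Order the experiments by expected value per GPU-h: Align 13 > Scale 10 > Sweep 3.
Align: +20 to 35 (cap) ; 35 left.
Scale: +20 to 20 (cap) ; 15 left.
Sweep: +15 (room for 60) → 20. Pool exhausted.
Total = 3×20 + 13×35 + 10×20 = 715.

715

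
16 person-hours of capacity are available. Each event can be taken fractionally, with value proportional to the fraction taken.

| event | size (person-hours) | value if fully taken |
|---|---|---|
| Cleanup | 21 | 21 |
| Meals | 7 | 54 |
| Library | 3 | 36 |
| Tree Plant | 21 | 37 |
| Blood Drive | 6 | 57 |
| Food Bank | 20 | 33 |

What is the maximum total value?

147

Best value per unit of size first: Library 36/3≈12, Blood Drive 57/6≈9.5, Meals 54/7≈7.71, Tree Plant 37/21≈1.76, Food Bank 33/20≈1.65, Cleanup 21/21≈1.
Take all of Library (3 person-hours, value 36) → 13 person-hours left.
All 6 person-hours of Blood Drive fit (value 57) → 7 remain.
Take all of Meals (7 person-hours, value 54) → 0 person-hours left.
Total value = 147.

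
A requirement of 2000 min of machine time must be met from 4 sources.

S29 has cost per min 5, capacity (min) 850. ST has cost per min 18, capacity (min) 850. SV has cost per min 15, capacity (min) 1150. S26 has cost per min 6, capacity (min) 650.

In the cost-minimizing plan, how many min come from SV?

Cheapest first:
S29 at 5: take all 850 min ; 1150 still needed.
S26 (6): use full 650 ; 500 min to go.
Take 500 from SV at 15 to finish.
ST: unused.

500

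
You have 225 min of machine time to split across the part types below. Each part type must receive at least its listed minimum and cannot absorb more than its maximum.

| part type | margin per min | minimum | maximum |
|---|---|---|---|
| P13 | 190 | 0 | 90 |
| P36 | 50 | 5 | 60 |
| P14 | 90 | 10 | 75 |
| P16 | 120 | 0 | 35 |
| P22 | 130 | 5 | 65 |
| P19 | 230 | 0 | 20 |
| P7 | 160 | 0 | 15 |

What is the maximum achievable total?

36100

Meeting every minimum uses 0+5+10+0+5+0+0 = 20 min, leaving 205.
Order the part types by margin per min: P19 230 > P13 190 > P7 160 > P22 130 > P16 120 > P14 90 > P36 50.
P19: +20 to 20 (cap) ; 185 left.
P13 takes 90 more to reach its cap of 90 ; 95 left.
Give P7 15 more to hit its cap of 15 ; 80 left.
P22 takes 60 more to reach its cap of 65 ; 20 left.
P16: +20 (room for 35) → 20. Pool exhausted.
Total = 190×90 + 50×5 + 90×10 + 120×20 + 130×65 + 230×20 + 160×15 = 36100.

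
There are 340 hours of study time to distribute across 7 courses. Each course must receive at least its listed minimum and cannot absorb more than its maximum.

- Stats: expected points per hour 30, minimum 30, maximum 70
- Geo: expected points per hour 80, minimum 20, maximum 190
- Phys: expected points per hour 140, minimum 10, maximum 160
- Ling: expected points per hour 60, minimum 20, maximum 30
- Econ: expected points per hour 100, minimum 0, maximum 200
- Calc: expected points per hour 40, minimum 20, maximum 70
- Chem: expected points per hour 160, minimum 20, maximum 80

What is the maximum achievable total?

Meeting every minimum uses 30+20+10+20+0+20+20 = 120 hours, leaving 220.
Order the courses by expected points per hour: Chem 160 > Phys 140 > Econ 100 > Geo 80 > Ling 60 > Calc 40 > Stats 30.
Chem takes 60 more to reach its cap of 80 → 160 left.
Phys takes 150 more to reach its cap of 160 → 10 left.
Only 10 left; Econ takes them to reach 10.
Total = 30×30 + 80×20 + 140×160 + 60×20 + 100×10 + 40×20 + 160×80 = 40700.

40700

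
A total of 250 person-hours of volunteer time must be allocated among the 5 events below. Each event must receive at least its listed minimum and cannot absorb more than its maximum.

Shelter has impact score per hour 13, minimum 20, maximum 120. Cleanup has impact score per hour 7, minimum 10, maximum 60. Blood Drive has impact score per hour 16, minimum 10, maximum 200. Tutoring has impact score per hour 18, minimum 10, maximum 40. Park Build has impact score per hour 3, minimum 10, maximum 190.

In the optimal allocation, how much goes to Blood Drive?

170

Meeting every minimum uses 20+10+10+10+10 = 60 person-hours, leaving 190.
Highest impact score per hour first: Tutoring 18 > Blood Drive 16 > Shelter 13 > Cleanup 7 > Park Build 3.
Tutoring takes 30 more to reach its cap of 40 ; 160 left.
Only 160 left; Blood Drive takes them to reach 170.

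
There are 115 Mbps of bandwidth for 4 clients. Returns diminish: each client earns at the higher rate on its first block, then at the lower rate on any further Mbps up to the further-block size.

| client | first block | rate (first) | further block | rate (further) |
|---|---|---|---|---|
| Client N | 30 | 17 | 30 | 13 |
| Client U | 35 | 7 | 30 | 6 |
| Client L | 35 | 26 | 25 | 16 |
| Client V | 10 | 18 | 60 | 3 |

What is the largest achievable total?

Rank every tier by rate: Client L/tier1 26 > Client V/tier1 18 > Client N/tier1 17 > Client L/tier2 16 > Client N/tier2 13 > Client U/tier1 7 > Client U/tier2 6 > Client V/tier2 3.
Fill Client L tier1 block (35 at 26) → 80 left.
Client V tier1 at 18: fill all 10 → 70 left.
Client N/tier1 (17): +30 → 40 left.
Client L/tier2 (16): +25 → 15 left.
15 remain; put them into Client N tier2 at 13.
Total = 26×35 + 18×10 + 17×30 + 16×25 + 13×15 = 2195.

2195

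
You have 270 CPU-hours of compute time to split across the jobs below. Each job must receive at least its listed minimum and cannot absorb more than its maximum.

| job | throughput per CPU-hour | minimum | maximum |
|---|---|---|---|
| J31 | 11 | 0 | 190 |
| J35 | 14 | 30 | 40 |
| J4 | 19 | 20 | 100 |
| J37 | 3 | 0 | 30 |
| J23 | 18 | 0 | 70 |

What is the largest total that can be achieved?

4380

Meeting every minimum uses 0+30+20+0+0 = 50 CPU-hours, leaving 220.
Rank by throughput per CPU-hour: J4 19 > J23 18 > J35 14 > J31 11 > J37 3.
Give J4 80 more to hit its cap of 100 — 140 left.
Give J23 70 more to hit its cap of 70 — 70 left.
J35: +10 to 40 (cap) — 60 left.
J31 has room for 190 more but only 60 remain, so it gets 60.
Total = 11×60 + 14×40 + 19×100 + 18×70 = 4380.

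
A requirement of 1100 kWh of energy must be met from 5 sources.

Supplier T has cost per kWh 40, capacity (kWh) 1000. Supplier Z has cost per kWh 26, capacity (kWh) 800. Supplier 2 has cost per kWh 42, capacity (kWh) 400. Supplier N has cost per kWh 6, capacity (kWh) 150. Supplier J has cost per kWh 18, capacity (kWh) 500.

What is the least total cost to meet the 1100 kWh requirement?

21600

Use sources in increasing cost order.
Take 150 from Supplier N at 6 ; need 950 more.
Take 500 from Supplier J at 18 ; need 450 more.
Supplier Z (26): take the remaining 450 ; done.
Supplier T, Supplier 2: unused.
Cost = 150×6 + 500×18 + 450×26 = 21600.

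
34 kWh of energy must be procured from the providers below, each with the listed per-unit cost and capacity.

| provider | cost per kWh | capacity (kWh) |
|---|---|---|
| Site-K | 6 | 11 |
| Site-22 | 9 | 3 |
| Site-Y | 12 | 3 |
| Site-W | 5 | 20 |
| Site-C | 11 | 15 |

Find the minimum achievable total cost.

Cheapest first:
Take 20 from Site-W at 5 → need 14 more.
Site-K at 6: take all 11 kWh → 3 still needed.
Site-22 (9): use full 3 → 0 kWh to go.
Site-C, Site-Y: unused.
Cost = 20×5 + 11×6 + 3×9 = 193.

193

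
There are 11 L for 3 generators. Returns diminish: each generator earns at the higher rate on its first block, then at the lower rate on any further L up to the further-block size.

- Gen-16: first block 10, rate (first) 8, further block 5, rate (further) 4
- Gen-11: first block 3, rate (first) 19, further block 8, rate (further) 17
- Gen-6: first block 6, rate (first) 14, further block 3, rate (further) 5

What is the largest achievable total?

193

Order all 6 blocks by rate: Gen-11/T1 19 > Gen-11/T2 17 > Gen-6/T1 14 > Gen-16/T1 8 > Gen-6/T2 5 > Gen-16/T2 4.
Fill Gen-11 T1 block (3 at 19) → 8 left.
Gen-11 T2 at 17: fill all 8 → 0 left.
Total = 19×3 + 17×8 = 193.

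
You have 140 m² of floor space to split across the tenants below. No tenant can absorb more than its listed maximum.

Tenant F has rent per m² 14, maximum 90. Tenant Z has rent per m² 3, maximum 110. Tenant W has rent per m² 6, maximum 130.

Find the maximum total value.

Highest rent per m² first: Tenant F 14 > Tenant W 6 > Tenant Z 3.
Tenant F takes 90 to reach its cap of 90 ; 50 left.
Tenant W: +50 (room for 130) → 50. Pool exhausted.
Total = 14×90 + 6×50 = 1560.

1560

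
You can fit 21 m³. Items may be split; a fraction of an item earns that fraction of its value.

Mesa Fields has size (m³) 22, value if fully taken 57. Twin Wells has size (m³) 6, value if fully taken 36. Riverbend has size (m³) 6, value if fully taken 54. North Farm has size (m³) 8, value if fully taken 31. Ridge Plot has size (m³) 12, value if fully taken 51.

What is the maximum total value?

Rank by value-to-size ratio: Riverbend 54/6≈9, Twin Wells 36/6≈6, Ridge Plot 51/12≈4.25, North Farm 31/8≈3.88, Mesa Fields 57/22≈2.59.
Take all of Riverbend (6 m³, value 54) — 15 m³ left.
All 6 m³ of Twin Wells fit (value 36) — 9 remain.
Fill the last 9 m³ with part of Ridge Plot: 9/12 of it earns 38.25.
Total value = 128.25.

128.25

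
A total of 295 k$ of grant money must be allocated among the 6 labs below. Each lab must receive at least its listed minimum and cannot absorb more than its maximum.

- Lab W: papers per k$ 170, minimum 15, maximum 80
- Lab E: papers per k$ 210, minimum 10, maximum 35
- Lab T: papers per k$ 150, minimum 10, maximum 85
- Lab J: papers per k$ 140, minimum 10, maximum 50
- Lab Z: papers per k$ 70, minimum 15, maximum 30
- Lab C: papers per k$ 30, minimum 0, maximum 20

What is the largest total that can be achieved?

Meeting every minimum uses 15+10+10+10+15+0 = 60 k$, leaving 235.
Rank by papers per k$: Lab E 210 > Lab W 170 > Lab T 150 > Lab J 140 > Lab Z 70 > Lab C 30.
Lab E: +25 to 35 (cap) → 210 left.
Lab W: +65 to 80 (cap) → 145 left.
Lab T takes 75 more to reach its cap of 85 → 70 left.
Lab J: +40 to 50 (cap) → 30 left.
Lab Z takes 15 more to reach its cap of 30 → 15 left.
Lab C: +15 (room for 20) → 15. Pool exhausted.
Total = 170×80 + 210×35 + 150×85 + 140×50 + 70×30 + 30×15 = 43250.

43250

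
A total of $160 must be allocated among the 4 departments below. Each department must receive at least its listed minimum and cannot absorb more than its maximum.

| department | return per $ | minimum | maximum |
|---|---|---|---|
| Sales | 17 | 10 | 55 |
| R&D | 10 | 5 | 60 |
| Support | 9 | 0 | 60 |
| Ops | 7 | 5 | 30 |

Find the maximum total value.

Meeting every minimum uses 10+5+0+5 = 20 $, leaving 140.
Highest return per $ first: Sales 17 > R&D 10 > Support 9 > Ops 7.
Give Sales 45 more to hit its cap of 55 — 95 left.
R&D takes 55 more to reach its cap of 60 — 40 left.
Support has room for 60 more but only 40 remain, so it gets 40.
Total = 17×55 + 10×60 + 9×40 + 7×5 = 1930.

1930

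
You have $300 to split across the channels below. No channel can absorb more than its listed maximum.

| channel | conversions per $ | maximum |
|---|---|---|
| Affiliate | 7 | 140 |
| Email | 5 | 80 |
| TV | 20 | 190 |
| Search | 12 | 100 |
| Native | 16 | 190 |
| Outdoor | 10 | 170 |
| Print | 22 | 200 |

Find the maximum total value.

Rank by conversions per $: Print 22 > TV 20 > Native 16 > Search 12 > Outdoor 10 > Affiliate 7 > Email 5.
Give Print 200 to hit its cap of 200 ; 100 left.
TV has room for 190 but only 100 remain, so it gets 100.
Total = 20×100 + 22×200 = 6400.

6400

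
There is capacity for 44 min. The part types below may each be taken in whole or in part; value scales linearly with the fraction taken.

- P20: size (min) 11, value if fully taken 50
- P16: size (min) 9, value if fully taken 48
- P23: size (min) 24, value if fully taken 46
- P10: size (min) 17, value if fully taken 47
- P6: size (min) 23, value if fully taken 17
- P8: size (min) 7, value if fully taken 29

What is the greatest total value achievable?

Rank by value-to-size ratio: P16 48/9≈5.33, P20 50/11≈4.55, P8 29/7≈4.14, P10 47/17≈2.76, P23 46/24≈1.92, P6 17/23≈0.739.
P16: take in full, 9 min for value 48 — 35 left.
P20: take in full, 11 min for value 50 — 24 left.
All 7 min of P8 fit (value 29) — 17 remain.
P10: take in full, 17 min for value 47 — 0 left.
Total value = 174.

174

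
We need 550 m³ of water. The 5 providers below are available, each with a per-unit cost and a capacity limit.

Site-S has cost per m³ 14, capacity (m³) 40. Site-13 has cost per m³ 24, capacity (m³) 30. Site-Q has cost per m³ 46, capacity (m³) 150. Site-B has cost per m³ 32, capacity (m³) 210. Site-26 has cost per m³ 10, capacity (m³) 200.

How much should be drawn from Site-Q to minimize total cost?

70

Use providers in increasing cost order.
Take 200 from Site-26 at 10 ; need 350 more.
Site-S at 14: take all 40 m³ ; 310 still needed.
Take 30 from Site-13 at 24 ; need 280 more.
Take 210 from Site-B at 32 ; need 70 more.
Site-Q at 46: take 70 of its 150 ; requirement met.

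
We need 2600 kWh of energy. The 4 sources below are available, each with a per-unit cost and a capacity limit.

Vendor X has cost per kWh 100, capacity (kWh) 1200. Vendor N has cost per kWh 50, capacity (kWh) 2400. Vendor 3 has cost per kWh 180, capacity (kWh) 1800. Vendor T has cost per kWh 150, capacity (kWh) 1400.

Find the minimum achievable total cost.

140000

Cheapest first:
Vendor N (50): use full 2400 — 200 kWh to go.
Vendor X at 100: take 200 of its 1200 — requirement met.
Vendor T, Vendor 3: unused.
Cost = 2400×50 + 200×100 = 140000.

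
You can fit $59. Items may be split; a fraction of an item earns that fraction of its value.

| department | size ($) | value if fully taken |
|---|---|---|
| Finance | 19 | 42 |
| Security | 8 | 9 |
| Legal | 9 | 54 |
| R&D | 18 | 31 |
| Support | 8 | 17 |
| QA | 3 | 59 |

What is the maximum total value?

Best value per unit of size first: QA 59/3≈19.7, Legal 54/9≈6, Finance 42/19≈2.21, Support 17/8≈2.12, R&D 31/18≈1.72, Security 9/8≈1.12.
Take all of QA (3 $, value 59) — 56 $ left.
Legal: take in full, 9 $ for value 54 — 47 left.
All 19 $ of Finance fit (value 42) — 28 remain.
Take all of Support (8 $, value 17) — 20 $ left.
All 18 $ of R&D fit (value 31) — 2 remain.
Fill the last 2 $ with part of Security: 2/8 of it earns 2.25.
Total value = 205.25.

205.25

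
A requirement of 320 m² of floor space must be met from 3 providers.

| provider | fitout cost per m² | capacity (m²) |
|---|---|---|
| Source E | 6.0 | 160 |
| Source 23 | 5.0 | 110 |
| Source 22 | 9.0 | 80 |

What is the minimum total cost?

Cheapest first:
Source 23 (5.0): use full 110 — 210 m² to go.
Source E (6.0): use full 160 — 50 m² to go.
Source 22 (9.0): take the remaining 50 — done.
Cost = 110×5.0 + 160×6.0 + 50×9.0 = 1960.

1960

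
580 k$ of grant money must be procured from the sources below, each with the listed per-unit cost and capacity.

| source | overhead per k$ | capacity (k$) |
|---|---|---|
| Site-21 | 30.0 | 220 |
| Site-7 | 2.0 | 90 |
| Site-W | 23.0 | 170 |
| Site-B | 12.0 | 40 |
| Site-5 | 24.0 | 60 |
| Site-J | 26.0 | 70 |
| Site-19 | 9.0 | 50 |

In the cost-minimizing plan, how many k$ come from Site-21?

Cheapest first:
Take 90 from Site-7 at 2.0 — need 490 more.
Site-19 (9.0): use full 50 — 440 k$ to go.
Take 40 from Site-B at 12.0 — need 400 more.
Site-W at 23.0: take all 170 k$ — 230 still needed.
Site-5 at 24.0: take all 60 k$ — 170 still needed.
Site-J at 26.0: take all 70 k$ — 100 still needed.
Site-21 (30.0): take the remaining 100 — done.

100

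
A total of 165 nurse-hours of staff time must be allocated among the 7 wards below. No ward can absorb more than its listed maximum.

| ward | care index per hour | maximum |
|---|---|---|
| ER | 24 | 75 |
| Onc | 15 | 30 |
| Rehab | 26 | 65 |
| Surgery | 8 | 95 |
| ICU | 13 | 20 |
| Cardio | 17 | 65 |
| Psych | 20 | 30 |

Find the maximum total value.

Order the wards by care index per hour: Rehab 26 > ER 24 > Psych 20 > Cardio 17 > Onc 15 > ICU 13 > Surgery 8.
Give Rehab 65 to hit its cap of 65 — 100 left.
Give ER 75 to hit its cap of 75 — 25 left.
Psych has room for 30 but only 25 remain, so it gets 25.
Total = 24×75 + 26×65 + 20×25 = 3990.

3990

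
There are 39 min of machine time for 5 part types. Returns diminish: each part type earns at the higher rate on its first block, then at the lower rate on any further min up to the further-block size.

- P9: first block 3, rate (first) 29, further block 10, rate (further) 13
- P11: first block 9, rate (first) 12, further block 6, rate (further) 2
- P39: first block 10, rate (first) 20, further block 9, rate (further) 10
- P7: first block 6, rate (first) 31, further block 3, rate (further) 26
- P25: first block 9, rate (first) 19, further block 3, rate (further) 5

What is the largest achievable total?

Rank every tier by rate: P7/T1 31 > P9/T1 29 > P7/T2 26 > P39/T1 20 > P25/T1 19 > P9/T2 13 > P11/T1 12 > P39/T2 10 > P25/T2 5 > P11/T2 2.
P7 T1 at 31: fill all 6 — 33 left.
Fill P9 T1 block (3 at 29) — 30 left.
P7 T2 at 26: fill all 3 — 27 left.
Fill P39 T1 block (10 at 20) — 17 left.
P25/T1 (19): +9 — 8 left.
8 remain; put them into P9 T2 at 13.
Total = 31×6 + 29×3 + 26×3 + 20×10 + 19×9 + 13×8 = 826.

826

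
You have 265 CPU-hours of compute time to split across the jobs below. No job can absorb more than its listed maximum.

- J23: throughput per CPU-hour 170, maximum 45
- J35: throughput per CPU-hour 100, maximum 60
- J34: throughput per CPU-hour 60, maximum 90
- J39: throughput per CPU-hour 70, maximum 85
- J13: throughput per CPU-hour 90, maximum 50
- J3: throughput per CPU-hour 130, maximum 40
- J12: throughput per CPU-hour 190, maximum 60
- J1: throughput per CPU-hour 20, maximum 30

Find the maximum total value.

35450

Order the jobs by throughput per CPU-hour: J12 190 > J23 170 > J3 130 > J35 100 > J13 90 > J39 70 > J34 60 > J1 20.
Give J12 60 to hit its cap of 60 ; 205 left.
Give J23 45 to hit its cap of 45 ; 160 left.
Give J3 40 to hit its cap of 40 ; 120 left.
Give J35 60 to hit its cap of 60 ; 60 left.
J13 takes 50 to reach its cap of 50 ; 10 left.
J39 has room for 85 but only 10 remain, so it gets 10.
Total = 170×45 + 100×60 + 70×10 + 90×50 + 130×40 + 190×60 = 35450.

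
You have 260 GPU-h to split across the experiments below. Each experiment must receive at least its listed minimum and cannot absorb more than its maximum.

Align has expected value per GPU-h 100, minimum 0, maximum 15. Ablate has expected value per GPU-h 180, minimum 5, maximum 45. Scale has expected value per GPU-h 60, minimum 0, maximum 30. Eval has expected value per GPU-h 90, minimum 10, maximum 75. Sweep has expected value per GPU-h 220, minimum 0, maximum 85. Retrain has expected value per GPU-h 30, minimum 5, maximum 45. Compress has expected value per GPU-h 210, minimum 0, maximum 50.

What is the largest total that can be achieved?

44350

Meeting every minimum uses 0+5+0+10+0+5+0 = 20 GPU-h, leaving 240.
Highest expected value per GPU-h first: Sweep 220 > Compress 210 > Ablate 180 > Align 100 > Eval 90 > Scale 60 > Retrain 30.
Sweep takes 85 more to reach its cap of 85 — 155 left.
Compress: +50 to 50 (cap) — 105 left.
Ablate takes 40 more to reach its cap of 45 — 65 left.
Give Align 15 more to hit its cap of 15 — 50 left.
Only 50 left; Eval takes them to reach 60.
Total = 100×15 + 180×45 + 90×60 + 220×85 + 30×5 + 210×50 = 44350.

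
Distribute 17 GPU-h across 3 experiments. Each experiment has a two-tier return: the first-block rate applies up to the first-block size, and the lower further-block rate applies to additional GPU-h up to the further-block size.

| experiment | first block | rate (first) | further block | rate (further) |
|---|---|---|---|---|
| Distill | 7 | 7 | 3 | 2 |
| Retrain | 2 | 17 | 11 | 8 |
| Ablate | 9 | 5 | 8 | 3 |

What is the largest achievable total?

150

Rank every tier by rate: Retrain/first 17 > Retrain/second 8 > Distill/first 7 > Ablate/first 5 > Ablate/second 3 > Distill/second 2.
Retrain/first (17): +2 ; 15 left.
Retrain/second (8): +11 ; 4 left.
Distill/first: +4 of 7 at 7; pool empty.
Total = 17×2 + 8×11 + 7×4 = 150.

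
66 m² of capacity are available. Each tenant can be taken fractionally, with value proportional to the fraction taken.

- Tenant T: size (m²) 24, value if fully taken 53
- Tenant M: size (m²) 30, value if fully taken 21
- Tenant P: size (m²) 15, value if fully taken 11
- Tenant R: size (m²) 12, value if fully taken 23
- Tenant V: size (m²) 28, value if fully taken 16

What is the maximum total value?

Rank by value-to-size ratio: Tenant T 53/24≈2.21, Tenant R 23/12≈1.92, Tenant P 11/15≈0.733, Tenant M 21/30≈0.7, Tenant V 16/28≈0.571.
Tenant T: take in full, 24 m² for value 53 → 42 left.
Tenant R: take in full, 12 m² for value 23 → 30 left.
All 15 m² of Tenant P fit (value 11) → 15 remain.
Fill the last 15 m² with part of Tenant M: 15/30 of it earns 10.5.
Total value = 97.5.

97.5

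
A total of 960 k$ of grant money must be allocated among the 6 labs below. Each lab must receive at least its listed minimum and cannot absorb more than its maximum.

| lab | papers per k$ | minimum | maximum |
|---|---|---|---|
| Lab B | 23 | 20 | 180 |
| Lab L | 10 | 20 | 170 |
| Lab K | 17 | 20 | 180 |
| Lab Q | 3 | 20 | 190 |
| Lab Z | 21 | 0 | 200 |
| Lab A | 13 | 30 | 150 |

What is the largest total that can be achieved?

15290

Meeting every minimum uses 20+20+20+20+0+30 = 110 k$, leaving 850.
Order the labs by papers per k$: Lab B 23 > Lab Z 21 > Lab K 17 > Lab A 13 > Lab L 10 > Lab Q 3.
Give Lab B 160 more to hit its cap of 180 → 690 left.
Give Lab Z 200 more to hit its cap of 200 → 490 left.
Lab K takes 160 more to reach its cap of 180 → 330 left.
Lab A takes 120 more to reach its cap of 150 → 210 left.
Give Lab L 150 more to hit its cap of 170 → 60 left.
Only 60 left; Lab Q takes them to reach 80.
Total = 23×180 + 10×170 + 17×180 + 3×80 + 21×200 + 13×150 = 15290.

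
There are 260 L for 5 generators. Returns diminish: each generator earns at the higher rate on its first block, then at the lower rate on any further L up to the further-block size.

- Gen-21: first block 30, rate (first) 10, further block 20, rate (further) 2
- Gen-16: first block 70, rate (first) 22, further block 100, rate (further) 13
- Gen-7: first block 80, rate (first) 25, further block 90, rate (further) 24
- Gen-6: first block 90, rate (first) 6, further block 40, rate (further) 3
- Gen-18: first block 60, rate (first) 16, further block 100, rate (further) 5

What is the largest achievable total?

6020

Treat each block as its own option and order by rate: Gen-7/first 25 > Gen-7/second 24 > Gen-16/first 22 > Gen-18/first 16 > Gen-16/second 13 > Gen-21/first 10 > Gen-6/first 6 > Gen-18/second 5 > Gen-6/second 3 > Gen-21/second 2.
Fill Gen-7 first block (80 at 25) — 180 left.
Fill Gen-7 second block (90 at 24) — 90 left.
Fill Gen-16 first block (70 at 22) — 20 left.
20 remain; put them into Gen-18 first at 16.
Total = 25×80 + 24×90 + 22×70 + 16×20 = 6020.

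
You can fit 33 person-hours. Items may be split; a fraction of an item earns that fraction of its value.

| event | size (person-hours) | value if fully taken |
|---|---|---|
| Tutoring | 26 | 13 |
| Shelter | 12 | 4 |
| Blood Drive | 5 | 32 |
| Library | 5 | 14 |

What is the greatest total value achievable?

57.5

Sort by value density: Blood Drive 32/5≈6.4, Library 14/5≈2.8, Tutoring 13/26≈0.5, Shelter 4/12≈0.333.
Blood Drive: take in full, 5 person-hours for value 32 — 28 left.
Library: take in full, 5 person-hours for value 14 — 23 left.
Only 23 person-hours remain; take 23/26 of Tutoring for value 13×23/26 = 11.5.
Total value = 57.5.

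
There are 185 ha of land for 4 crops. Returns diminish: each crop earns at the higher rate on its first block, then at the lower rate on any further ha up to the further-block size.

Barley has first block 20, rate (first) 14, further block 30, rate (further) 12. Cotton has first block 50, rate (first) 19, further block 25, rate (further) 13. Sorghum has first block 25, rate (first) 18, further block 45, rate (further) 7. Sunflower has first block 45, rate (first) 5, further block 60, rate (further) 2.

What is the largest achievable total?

Rank every tier by rate: Cotton/tier1 19 > Sorghum/tier1 18 > Barley/tier1 14 > Cotton/tier2 13 > Barley/tier2 12 > Sorghum/tier2 7 > Sunflower/tier1 5 > Sunflower/tier2 2.
Cotton tier1 at 19: fill all 50 → 135 left.
Fill Sorghum tier1 block (25 at 18) → 110 left.
Fill Barley tier1 block (20 at 14) → 90 left.
Fill Cotton tier2 block (25 at 13) → 65 left.
Barley/tier2 (12): +30 → 35 left.
Sorghum/tier2: +35 of 45 at 7; pool empty.
Total = 19×50 + 18×25 + 14×20 + 13×25 + 12×30 + 7×35 = 2610.

2610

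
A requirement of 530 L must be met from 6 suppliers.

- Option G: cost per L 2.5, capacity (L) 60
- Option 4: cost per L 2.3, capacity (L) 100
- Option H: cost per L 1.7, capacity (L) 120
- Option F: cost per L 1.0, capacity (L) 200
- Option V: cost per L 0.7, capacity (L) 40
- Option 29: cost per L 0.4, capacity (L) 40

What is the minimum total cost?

753

Fill from the cheapest supplier first.
Option 29 (0.4): use full 40 → 490 L to go.
Take 40 from Option V at 0.7 → need 450 more.
Option F (1.0): use full 200 → 250 L to go.
Option H at 1.7: take all 120 L → 130 still needed.
Take 100 from Option 4 at 2.3 → need 30 more.
Option G (2.5): take the remaining 30 → done.
Cost = 40×0.4 + 40×0.7 + 200×1.0 + 120×1.7 + 100×2.3 + 30×2.5 = 753.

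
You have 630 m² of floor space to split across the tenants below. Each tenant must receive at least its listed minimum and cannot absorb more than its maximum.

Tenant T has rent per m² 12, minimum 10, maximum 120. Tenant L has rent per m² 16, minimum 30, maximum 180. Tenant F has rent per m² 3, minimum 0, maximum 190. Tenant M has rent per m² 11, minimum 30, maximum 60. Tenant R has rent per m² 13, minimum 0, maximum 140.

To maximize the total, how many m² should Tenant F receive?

130

Meeting every minimum uses 10+30+0+30+0 = 70 m², leaving 560.
Highest rent per m² first: Tenant L 16 > Tenant R 13 > Tenant T 12 > Tenant M 11 > Tenant F 3.
Tenant L takes 150 more to reach its cap of 180 ; 410 left.
Give Tenant R 140 more to hit its cap of 140 ; 270 left.
Give Tenant T 110 more to hit its cap of 120 ; 160 left.
Tenant M takes 30 more to reach its cap of 60 ; 130 left.
Tenant F has room for 190 more but only 130 remain, so it gets 130.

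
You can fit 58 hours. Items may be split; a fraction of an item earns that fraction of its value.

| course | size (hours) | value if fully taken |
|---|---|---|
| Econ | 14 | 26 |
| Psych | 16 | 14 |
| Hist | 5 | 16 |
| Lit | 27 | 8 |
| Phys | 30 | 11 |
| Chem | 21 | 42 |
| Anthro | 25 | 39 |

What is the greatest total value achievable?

Sort by value density: Hist 16/5≈3.2, Chem 42/21≈2, Econ 26/14≈1.86, Anthro 39/25≈1.56, Psych 14/16≈0.875, Phys 11/30≈0.367, Lit 8/27≈0.296.
All 5 hours of Hist fit (value 16) → 53 remain.
All 21 hours of Chem fit (value 42) → 32 remain.
All 14 hours of Econ fit (value 26) → 18 remain.
Fill the last 18 hours with part of Anthro: 18/25 of it earns 28.08.
Total value = 112.08.

112.08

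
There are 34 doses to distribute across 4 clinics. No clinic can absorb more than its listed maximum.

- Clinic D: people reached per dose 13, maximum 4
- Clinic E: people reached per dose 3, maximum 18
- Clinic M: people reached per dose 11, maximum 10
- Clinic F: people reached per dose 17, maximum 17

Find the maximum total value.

Highest people reached per dose first: Clinic F 17 > Clinic D 13 > Clinic M 11 > Clinic E 3.
Clinic F: +17 to 17 (cap) → 17 left.
Clinic D: +4 to 4 (cap) → 13 left.
Clinic M takes 10 to reach its cap of 10 → 3 left.
Only 3 left; Clinic E takes them to reach 3.
Total = 13×4 + 3×3 + 11×10 + 17×17 = 460.

460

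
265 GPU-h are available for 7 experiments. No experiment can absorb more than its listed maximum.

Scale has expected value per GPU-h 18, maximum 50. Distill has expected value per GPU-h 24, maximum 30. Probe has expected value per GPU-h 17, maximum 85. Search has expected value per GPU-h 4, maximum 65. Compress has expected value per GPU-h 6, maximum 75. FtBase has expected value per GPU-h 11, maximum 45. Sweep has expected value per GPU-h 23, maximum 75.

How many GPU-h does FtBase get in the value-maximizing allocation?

Rank by expected value per GPU-h: Distill 24 > Sweep 23 > Scale 18 > Probe 17 > FtBase 11 > Compress 6 > Search 4.
Give Distill 30 to hit its cap of 30 — 235 left.
Give Sweep 75 to hit its cap of 75 — 160 left.
Give Scale 50 to hit its cap of 50 — 110 left.
Probe: +85 to 85 (cap) — 25 left.
Only 25 left; FtBase takes them to reach 25.

25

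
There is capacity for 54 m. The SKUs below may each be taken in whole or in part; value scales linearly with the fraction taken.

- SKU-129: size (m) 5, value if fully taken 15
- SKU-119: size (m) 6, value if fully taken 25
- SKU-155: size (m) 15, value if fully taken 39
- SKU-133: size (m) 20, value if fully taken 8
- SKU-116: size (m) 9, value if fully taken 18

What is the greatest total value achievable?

Best value per unit of size first: SKU-119 25/6≈4.17, SKU-129 15/5≈3, SKU-155 39/15≈2.6, SKU-116 18/9≈2, SKU-133 8/20≈0.4.
SKU-119: take in full, 6 m for value 25 → 48 left.
SKU-129: take in full, 5 m for value 15 → 43 left.
All 15 m of SKU-155 fit (value 39) → 28 remain.
SKU-116: take in full, 9 m for value 18 → 19 left.
Fill the last 19 m with part of SKU-133: 19/20 of it earns 7.6.
Total value = 104.6.

104.6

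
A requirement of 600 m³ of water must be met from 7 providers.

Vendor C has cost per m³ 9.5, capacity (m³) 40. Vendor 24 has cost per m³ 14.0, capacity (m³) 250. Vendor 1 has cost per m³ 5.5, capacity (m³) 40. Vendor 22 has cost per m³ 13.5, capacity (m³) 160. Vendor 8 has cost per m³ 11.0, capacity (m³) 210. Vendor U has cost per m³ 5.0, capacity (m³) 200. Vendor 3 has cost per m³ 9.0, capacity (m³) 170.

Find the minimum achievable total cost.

Fill from the cheapest provider first.
Vendor U (5.0): use full 200 — 400 m³ to go.
Vendor 1 (5.5): use full 40 — 360 m³ to go.
Vendor 3 at 9.0: take all 170 m³ — 190 still needed.
Vendor C (9.5): use full 40 — 150 m³ to go.
Vendor 8 (11.0): take the remaining 150 — done.
Vendor 22, Vendor 24: unused.
Cost = 200×5.0 + 40×5.5 + 170×9.0 + 40×9.5 + 150×11.0 = 4780.

4780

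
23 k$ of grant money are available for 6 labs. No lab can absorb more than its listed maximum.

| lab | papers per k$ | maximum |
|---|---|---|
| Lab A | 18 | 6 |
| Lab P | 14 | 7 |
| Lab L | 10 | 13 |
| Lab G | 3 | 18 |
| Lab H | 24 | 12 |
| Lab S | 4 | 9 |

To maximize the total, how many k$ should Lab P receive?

5

Order the labs by papers per k$: Lab H 24 > Lab A 18 > Lab P 14 > Lab L 10 > Lab S 4 > Lab G 3.
Lab H takes 12 to reach its cap of 12 → 11 left.
Lab A: +6 to 6 (cap) → 5 left.
Only 5 left; Lab P takes them to reach 5.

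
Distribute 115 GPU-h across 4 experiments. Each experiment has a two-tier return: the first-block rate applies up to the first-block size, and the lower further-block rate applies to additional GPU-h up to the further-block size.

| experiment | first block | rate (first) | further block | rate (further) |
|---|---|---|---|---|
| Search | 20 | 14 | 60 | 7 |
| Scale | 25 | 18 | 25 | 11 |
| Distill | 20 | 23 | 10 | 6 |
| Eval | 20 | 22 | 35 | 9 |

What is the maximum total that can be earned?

Treat each block as its own option and order by rate: Distill/T1 23 > Eval/T1 22 > Scale/T1 18 > Search/T1 14 > Scale/T2 11 > Eval/T2 9 > Search/T2 7 > Distill/T2 6.
Distill T1 at 23: fill all 20 — 95 left.
Fill Eval T1 block (20 at 22) — 75 left.
Scale T1 at 18: fill all 25 — 50 left.
Fill Search T1 block (20 at 14) — 30 left.
Fill Scale T2 block (25 at 11) — 5 left.
Eval/T2: +5 of 35 at 9; pool empty.
Total = 23×20 + 22×20 + 18×25 + 14×20 + 11×25 + 9×5 = 1950.

1950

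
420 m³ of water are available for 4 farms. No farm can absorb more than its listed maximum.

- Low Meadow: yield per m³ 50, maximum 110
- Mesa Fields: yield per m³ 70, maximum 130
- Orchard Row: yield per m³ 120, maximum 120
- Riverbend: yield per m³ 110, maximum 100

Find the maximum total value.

Highest yield per m³ first: Orchard Row 120 > Riverbend 110 > Mesa Fields 70 > Low Meadow 50.
Orchard Row takes 120 to reach its cap of 120 ; 300 left.
Riverbend takes 100 to reach its cap of 100 ; 200 left.
Give Mesa Fields 130 to hit its cap of 130 ; 70 left.
Low Meadow has room for 110 but only 70 remain, so it gets 70.
Total = 50×70 + 70×130 + 120×120 + 110×100 = 38000.

38000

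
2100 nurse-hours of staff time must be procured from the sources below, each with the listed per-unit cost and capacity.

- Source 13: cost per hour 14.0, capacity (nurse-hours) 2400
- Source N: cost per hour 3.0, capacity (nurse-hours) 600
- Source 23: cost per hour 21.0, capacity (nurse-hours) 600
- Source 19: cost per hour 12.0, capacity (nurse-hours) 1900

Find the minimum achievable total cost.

19800

Cheapest first:
Take 600 from Source N at 3.0 ; need 1500 more.
Source 19 at 12.0: take 1500 of its 1900 ; requirement met.
Source 13, Source 23: unused.
Cost = 600×3.0 + 1500×12.0 = 19800.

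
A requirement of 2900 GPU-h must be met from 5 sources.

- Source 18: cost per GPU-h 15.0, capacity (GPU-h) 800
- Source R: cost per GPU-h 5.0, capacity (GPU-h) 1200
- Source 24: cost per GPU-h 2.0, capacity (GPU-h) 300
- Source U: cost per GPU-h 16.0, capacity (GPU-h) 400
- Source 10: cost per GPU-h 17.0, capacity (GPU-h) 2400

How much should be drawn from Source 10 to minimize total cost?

200

Cheapest first:
Take 300 from Source 24 at 2.0 → need 2600 more.
Take 1200 from Source R at 5.0 → need 1400 more.
Source 18 (15.0): use full 800 → 600 GPU-h to go.
Source U (16.0): use full 400 → 200 GPU-h to go.
Source 10 (17.0): take the remaining 200 → done.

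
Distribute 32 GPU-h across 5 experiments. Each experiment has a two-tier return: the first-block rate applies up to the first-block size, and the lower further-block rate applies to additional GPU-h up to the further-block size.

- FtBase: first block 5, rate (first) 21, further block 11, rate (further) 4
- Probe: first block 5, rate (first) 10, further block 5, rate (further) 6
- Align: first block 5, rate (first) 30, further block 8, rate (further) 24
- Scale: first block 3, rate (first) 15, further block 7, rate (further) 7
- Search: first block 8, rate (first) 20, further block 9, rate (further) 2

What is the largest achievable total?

Treat each block as its own option and order by rate: Align/T1 30 > Align/T2 24 > FtBase/T1 21 > Search/T1 20 > Scale/T1 15 > Probe/T1 10 > Scale/T2 7 > Probe/T2 6 > FtBase/T2 4 > Search/T2 2.
Fill Align T1 block (5 at 30) — 27 left.
Align T2 at 24: fill all 8 — 19 left.
FtBase/T1 (21): +5 — 14 left.
Search T1 at 20: fill all 8 — 6 left.
Scale T1 at 15: fill all 3 — 3 left.
Probe T1 at 10: only 3 left, fill 3.
Total = 30×5 + 24×8 + 21×5 + 20×8 + 15×3 + 10×3 = 682.

682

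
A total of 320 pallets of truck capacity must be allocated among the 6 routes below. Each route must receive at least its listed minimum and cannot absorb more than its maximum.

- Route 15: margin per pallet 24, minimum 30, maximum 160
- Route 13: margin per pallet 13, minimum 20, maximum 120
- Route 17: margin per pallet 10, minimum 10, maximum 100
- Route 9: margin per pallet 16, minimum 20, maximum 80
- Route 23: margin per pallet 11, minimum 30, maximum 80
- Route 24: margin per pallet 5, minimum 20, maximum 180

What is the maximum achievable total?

Meeting every minimum uses 30+20+10+20+30+20 = 130 pallets, leaving 190.
Rank by margin per pallet: Route 15 24 > Route 9 16 > Route 13 13 > Route 23 11 > Route 17 10 > Route 24 5.
Route 15: +130 to 160 (cap) ; 60 left.
Route 9 takes 60 more to reach its cap of 80 ; 0 left.
Total = 24×160 + 13×20 + 10×10 + 16×80 + 11×30 + 5×20 = 5910.

5910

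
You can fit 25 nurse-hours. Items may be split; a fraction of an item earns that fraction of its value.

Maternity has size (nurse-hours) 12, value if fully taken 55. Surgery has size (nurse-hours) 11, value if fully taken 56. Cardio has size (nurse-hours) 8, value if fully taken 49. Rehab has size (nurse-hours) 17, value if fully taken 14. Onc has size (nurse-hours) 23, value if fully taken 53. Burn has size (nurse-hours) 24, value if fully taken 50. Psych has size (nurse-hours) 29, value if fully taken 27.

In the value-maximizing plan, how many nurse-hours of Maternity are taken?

Best value per unit of size first: Cardio 49/8≈6.12, Surgery 56/11≈5.09, Maternity 55/12≈4.58, Onc 53/23≈2.3, Burn 50/24≈2.08, Psych 27/29≈0.931, Rehab 14/17≈0.824.
Take all of Cardio (8 nurse-hours, value 49) → 17 nurse-hours left.
All 11 nurse-hours of Surgery fit (value 56) → 6 remain.
Fill the last 6 nurse-hours with part of Maternity: 6/12 of it earns 27.5.

6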